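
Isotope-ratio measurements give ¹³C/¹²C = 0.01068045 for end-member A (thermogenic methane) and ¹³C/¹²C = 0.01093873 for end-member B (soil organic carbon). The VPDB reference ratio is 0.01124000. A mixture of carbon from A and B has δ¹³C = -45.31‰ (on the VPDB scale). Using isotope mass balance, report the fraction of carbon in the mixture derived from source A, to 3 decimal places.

0.805

δ_A = (0.01068045/0.01124000 − 1)×1000 = (0.950218 − 1)×1000 = -49.782‰
δ_B = (0.01093873/0.01124000 − 1)×1000 = (0.973197 − 1)×1000 = -26.803‰
f_A = (δ_mix − δ_B)/(δ_A − δ_B) = (-45.31 − (-26.803))/(-49.782 − (-26.803))
f_A = -18.507 / -22.979 = 0.8054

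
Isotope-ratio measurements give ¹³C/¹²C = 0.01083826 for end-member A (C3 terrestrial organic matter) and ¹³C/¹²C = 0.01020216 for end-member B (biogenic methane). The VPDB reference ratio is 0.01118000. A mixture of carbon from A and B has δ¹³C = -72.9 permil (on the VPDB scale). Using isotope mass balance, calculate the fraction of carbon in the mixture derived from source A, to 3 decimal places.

0.256

δ_A = (0.01083826/0.01118000 − 1)×1000 = (0.969433 − 1)×1000 = -30.567 permil
δ_B = (0.01020216/0.01118000 − 1)×1000 = (0.912537 − 1)×1000 = -87.463 permil
f_A = (δ_mix − δ_B)/(δ_A − δ_B) = (-72.9 − (-87.463))/(-30.567 − (-87.463))
f_A = 14.563 / 56.896 = 0.2560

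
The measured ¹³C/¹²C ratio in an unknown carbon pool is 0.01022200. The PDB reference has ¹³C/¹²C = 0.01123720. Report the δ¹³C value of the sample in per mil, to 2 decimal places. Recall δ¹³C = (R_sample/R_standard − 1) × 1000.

δ¹³C = (R_sample / R_standard − 1) × 1000
R_sample / R_standard = 0.01022200 / 0.01123720 = 0.909657
δ¹³C = (0.909657 − 1) × 1000 = -90.343 per mil

-90.34 per mil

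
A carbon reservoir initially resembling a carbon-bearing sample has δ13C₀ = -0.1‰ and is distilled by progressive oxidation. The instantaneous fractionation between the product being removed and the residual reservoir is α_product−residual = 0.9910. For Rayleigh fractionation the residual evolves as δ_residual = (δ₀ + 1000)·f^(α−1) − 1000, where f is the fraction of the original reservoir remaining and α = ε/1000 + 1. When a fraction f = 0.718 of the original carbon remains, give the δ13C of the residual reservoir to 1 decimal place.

Rayleigh residual: δ_res = (δ₀ + 1000)·f^(α−1) − 1000
α − 1 = -0.00900
f^(α−1) = 0.718^(-0.00900) = 1.002986
δ_res = (-0.1 + 1000) × 1.002986 − 1000 = 1002.886 − 1000 = 2.89‰

2.9‰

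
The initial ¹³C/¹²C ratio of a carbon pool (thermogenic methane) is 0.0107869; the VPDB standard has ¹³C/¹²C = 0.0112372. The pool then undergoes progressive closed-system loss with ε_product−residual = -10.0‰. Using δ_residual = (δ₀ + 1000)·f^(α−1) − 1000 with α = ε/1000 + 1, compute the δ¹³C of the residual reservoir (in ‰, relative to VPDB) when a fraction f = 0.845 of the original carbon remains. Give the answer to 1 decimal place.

-38.5‰

δ₀ = (0.0107869/0.0112372 − 1)×1000 = (0.959928 − 1)×1000 = -40.072‰
α − 1 = ε/1000 = -0.0100
f^(α−1) = 0.845^(-0.0100) = 1.001686
δ_res = (-40.072 + 1000) × 1.001686 − 1000 = 961.546 − 1000 = -38.45‰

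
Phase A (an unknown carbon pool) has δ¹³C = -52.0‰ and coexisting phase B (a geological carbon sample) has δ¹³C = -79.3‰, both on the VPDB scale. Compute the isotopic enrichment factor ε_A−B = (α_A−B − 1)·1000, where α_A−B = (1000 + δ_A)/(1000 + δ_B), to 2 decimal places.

α_A−B = (1000 + -52.0) / (1000 + -79.3) = 948.0 / 920.7 = 1.029651
ε_A−B = (1.029651 − 1) × 1000 = 29.651‰
(The approximation ε ≈ δ_A − δ_B would give 27.3‰.)

29.65‰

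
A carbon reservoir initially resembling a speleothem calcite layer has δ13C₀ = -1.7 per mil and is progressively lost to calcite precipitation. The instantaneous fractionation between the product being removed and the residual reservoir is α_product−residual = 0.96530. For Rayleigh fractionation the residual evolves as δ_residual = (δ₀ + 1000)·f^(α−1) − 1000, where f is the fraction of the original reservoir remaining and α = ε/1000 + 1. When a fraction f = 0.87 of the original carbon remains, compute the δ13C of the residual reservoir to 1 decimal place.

Rayleigh residual: δ_res = (δ₀ + 1000)·f^(α−1) − 1000
α − 1 = -0.03470
f^(α−1) = 0.87^(-0.03470) = 1.004844
δ_res = (-1.7 + 1000) × 1.004844 − 1000 = 1003.136 − 1000 = 3.14 per mil

3.1 per mil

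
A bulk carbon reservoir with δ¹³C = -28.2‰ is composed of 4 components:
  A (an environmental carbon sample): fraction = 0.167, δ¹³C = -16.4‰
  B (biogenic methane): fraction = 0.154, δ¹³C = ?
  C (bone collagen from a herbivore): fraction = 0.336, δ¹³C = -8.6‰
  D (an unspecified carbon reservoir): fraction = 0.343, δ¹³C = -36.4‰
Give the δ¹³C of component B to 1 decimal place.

-65.5‰

Isotope mass balance: δ_bulk = Σ fᵢ·δᵢ.
-28.2 = 0.167×(-16.4) + 0.154×δ_B + 0.336×(-8.6) + 0.343×(-36.4)
0.154·δ_B = -28.2 − (-18.114) = -10.086
δ_B = -10.086 / 0.154 = -65.50‰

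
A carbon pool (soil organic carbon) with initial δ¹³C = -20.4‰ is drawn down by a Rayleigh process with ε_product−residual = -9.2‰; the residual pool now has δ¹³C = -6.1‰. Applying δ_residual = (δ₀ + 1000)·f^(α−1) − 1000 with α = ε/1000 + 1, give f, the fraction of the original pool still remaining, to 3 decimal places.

α − 1 = ε/1000 = -0.0092
(δ_res + 1000)/(δ₀ + 1000) = (-6.1 + 1000)/(-20.4 + 1000) = 993.9/979.6 = 1.014598
f = 1.014598^(1/-0.0092) = exp(ln(1.014598)/-0.0092) = exp(0.01449/-0.0092)
f = exp(-1.5752) = 0.2070

0.207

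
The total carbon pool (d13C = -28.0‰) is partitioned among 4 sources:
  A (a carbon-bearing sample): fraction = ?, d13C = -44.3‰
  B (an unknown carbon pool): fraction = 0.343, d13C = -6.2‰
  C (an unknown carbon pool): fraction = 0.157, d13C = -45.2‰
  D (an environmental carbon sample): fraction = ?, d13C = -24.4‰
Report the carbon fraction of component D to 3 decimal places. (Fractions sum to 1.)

0.169

Let f_D and f_A be the unknown fractions; fractions sum to 1 so f_D + f_A = 0.500.
Mass balance: Σ fᵢ·δᵢ = δ_bulk ⇒ f_D·(-24.4) + f_A·(-44.3) = -28.0 − (-9.223) = -18.777
Substitute f_A = 0.500 − f_D:
f_D·(-24.4 − -44.3) = -18.777 − 0.500×(-44.3) = 3.373
f_D = 3.373 / 19.9 = 0.1695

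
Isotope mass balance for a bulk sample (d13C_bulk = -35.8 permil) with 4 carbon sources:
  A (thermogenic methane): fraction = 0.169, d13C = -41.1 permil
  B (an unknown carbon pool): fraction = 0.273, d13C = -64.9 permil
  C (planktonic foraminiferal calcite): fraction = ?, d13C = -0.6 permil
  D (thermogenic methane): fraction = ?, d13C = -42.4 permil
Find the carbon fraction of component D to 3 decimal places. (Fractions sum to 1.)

0.258

Let f_D and f_C be the unknown fractions; fractions sum to 1 so f_D + f_C = 0.558.
Mass balance: Σ fᵢ·δᵢ = δ_bulk ⇒ f_D·(-42.4) + f_C·(-0.6) = -35.8 − (-24.664) = -11.136
Substitute f_C = 0.558 − f_D:
f_D·(-42.4 − -0.6) = -11.136 − 0.558×(-0.6) = -10.802
f_D = -10.802 / -41.8 = 0.2584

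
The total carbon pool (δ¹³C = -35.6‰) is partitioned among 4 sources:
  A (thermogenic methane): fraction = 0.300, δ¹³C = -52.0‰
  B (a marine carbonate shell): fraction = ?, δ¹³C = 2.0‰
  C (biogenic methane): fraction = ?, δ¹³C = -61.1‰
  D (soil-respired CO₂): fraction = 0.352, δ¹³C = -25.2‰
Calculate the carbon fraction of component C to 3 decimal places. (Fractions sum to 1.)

0.187

Let f_C and f_B be the unknown fractions; fractions sum to 1 so f_C + f_B = 0.348.
Mass balance: Σ fᵢ·δᵢ = δ_bulk ⇒ f_C·(-61.1) + f_B·(2.0) = -35.6 − (-24.470) = -11.130
Substitute f_B = 0.348 − f_C:
f_C·(-61.1 − 2.0) = -11.130 − 0.348×(2.0) = -11.826
f_C = -11.826 / -63.1 = 0.1874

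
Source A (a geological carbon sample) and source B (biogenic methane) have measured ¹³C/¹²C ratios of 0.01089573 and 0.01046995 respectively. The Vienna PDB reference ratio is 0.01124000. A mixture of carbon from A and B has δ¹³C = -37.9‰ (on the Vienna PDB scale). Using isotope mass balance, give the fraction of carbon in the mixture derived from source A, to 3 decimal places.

δ_A = (0.01089573/0.01124000 − 1)×1000 = (0.969371 − 1)×1000 = -30.629‰
δ_B = (0.01046995/0.01124000 − 1)×1000 = (0.931490 − 1)×1000 = -68.510‰
f_A = (δ_mix − δ_B)/(δ_A − δ_B) = (-37.9 − (-68.510))/(-30.629 − (-68.510))
f_A = 30.610 / 37.881 = 0.8081

0.808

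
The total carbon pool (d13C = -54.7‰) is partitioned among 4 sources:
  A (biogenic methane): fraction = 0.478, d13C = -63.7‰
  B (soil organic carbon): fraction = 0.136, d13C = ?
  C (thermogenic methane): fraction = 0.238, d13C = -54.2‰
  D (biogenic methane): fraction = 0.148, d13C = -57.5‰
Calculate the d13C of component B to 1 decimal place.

-20.9‰

Isotope mass balance: δ_bulk = Σ fᵢ·δᵢ.
-54.7 = 0.478×(-63.7) + 0.136×δ_B + 0.238×(-54.2) + 0.148×(-57.5)
0.136·δ_B = -54.7 − (-51.858) = -2.842
δ_B = -2.842 / 0.136 = -20.90‰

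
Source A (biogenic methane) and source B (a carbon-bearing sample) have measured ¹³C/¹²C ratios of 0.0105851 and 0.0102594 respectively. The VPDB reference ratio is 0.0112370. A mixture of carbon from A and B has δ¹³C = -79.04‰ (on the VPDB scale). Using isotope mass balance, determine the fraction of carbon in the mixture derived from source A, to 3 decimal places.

δ_A = (0.0105851/0.0112370 − 1)×1000 = (0.941986 − 1)×1000 = -58.014‰
δ_B = (0.0102594/0.0112370 − 1)×1000 = (0.913002 − 1)×1000 = -86.998‰
f_A = (δ_mix − δ_B)/(δ_A − δ_B) = (-79.04 − (-86.998))/(-58.014 − (-86.998))
f_A = 7.958 / 28.985 = 0.2746

0.275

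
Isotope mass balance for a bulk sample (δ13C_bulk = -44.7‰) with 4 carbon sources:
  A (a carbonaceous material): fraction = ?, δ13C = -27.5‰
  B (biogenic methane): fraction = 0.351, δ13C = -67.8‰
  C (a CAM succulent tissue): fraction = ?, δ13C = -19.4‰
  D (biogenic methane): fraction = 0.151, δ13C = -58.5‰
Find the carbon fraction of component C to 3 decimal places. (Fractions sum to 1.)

0.201

Let f_C and f_A be the unknown fractions; fractions sum to 1 so f_C + f_A = 0.498.
Mass balance: Σ fᵢ·δᵢ = δ_bulk ⇒ f_C·(-19.4) + f_A·(-27.5) = -44.7 − (-32.631) = -12.069
Substitute f_A = 0.498 − f_C:
f_C·(-19.4 − -27.5) = -12.069 − 0.498×(-27.5) = 1.626
f_C = 1.626 / 8.1 = 0.2008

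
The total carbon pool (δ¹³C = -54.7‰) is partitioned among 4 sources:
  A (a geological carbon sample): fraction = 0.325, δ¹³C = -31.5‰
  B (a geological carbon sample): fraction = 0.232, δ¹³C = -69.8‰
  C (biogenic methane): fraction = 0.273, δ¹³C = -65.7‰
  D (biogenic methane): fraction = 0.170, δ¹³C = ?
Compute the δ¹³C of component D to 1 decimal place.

Isotope mass balance: δ_bulk = Σ fᵢ·δᵢ.
-54.7 = 0.325×(-31.5) + 0.232×(-69.8) + 0.273×(-65.7) + 0.170×δ_D
0.170·δ_D = -54.7 − (-44.367) = -10.333
δ_D = -10.333 / 0.170 = -60.78‰

-60.8‰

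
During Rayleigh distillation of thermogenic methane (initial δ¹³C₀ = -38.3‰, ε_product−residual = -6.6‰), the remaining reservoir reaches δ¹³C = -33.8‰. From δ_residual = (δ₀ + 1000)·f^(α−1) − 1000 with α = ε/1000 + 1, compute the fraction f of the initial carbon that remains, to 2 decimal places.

α − 1 = ε/1000 = -0.0066
(δ_res + 1000)/(δ₀ + 1000) = (-33.8 + 1000)/(-38.3 + 1000) = 966.2/961.7 = 1.004679
f = 1.004679^(1/-0.0066) = exp(ln(1.004679)/-0.0066) = exp(0.00467/-0.0066)
f = exp(-0.7073) = 0.4930

0.49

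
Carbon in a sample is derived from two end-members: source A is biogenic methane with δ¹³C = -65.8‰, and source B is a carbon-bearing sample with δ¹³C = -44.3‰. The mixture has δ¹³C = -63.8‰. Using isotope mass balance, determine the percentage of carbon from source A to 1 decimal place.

90.7%

δ_mix = f_A·δ_A + (1 − f_A)·δ_B  ⇒  f_A = (δ_mix − δ_B)/(δ_A − δ_B)
f_A = (-63.8 − (-44.3)) / (-65.8 − (-44.3))
f_A = -19.5 / -21.5 = 0.9070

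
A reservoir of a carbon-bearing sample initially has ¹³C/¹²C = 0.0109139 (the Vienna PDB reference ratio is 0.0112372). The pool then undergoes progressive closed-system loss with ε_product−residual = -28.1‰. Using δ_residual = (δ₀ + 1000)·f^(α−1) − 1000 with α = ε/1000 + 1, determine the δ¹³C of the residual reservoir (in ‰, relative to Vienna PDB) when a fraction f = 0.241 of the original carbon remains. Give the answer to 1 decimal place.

10.9‰

δ₀ = (0.0109139/0.0112372 − 1)×1000 = (0.971229 − 1)×1000 = -28.771‰
α − 1 = ε/1000 = -0.0281
f^(α−1) = 0.241^(-0.0281) = 1.040795
δ_res = (-28.771 + 1000) × 1.040795 − 1000 = 1010.851 − 1000 = 10.85‰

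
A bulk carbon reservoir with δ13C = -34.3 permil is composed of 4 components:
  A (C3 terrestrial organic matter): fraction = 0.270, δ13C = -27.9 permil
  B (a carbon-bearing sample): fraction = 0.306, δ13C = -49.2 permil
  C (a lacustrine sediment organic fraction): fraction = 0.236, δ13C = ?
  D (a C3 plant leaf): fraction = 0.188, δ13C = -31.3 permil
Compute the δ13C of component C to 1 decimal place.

-24.7 permil

Isotope mass balance: δ_bulk = Σ fᵢ·δᵢ.
-34.3 = 0.270×(-27.9) + 0.306×(-49.2) + 0.236×δ_C + 0.188×(-31.3)
0.236·δ_C = -34.3 − (-28.473) = -5.827
δ_C = -5.827 / 0.236 = -24.69 permil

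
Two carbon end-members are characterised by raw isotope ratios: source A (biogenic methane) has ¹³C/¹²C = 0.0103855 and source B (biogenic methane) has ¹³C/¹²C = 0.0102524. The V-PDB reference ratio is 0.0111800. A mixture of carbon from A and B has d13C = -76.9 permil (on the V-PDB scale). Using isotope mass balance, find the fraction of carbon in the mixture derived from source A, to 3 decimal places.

δ_A = (0.0103855/0.0111800 − 1)×1000 = (0.928936 − 1)×1000 = -71.064 permil
δ_B = (0.0102524/0.0111800 − 1)×1000 = (0.917030 − 1)×1000 = -82.970 permil
f_A = (δ_mix − δ_B)/(δ_A − δ_B) = (-76.9 − (-82.970))/(-71.064 − (-82.970))
f_A = 6.070 / 11.905 = 0.5098

0.510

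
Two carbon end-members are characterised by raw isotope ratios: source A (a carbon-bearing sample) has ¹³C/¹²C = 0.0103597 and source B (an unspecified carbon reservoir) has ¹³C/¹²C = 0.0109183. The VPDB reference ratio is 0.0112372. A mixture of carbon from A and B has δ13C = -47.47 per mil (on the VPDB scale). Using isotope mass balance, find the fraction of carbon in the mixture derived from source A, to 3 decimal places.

0.384

δ_A = (0.0103597/0.0112372 − 1)×1000 = (0.921911 − 1)×1000 = -78.089 per mil
δ_B = (0.0109183/0.0112372 − 1)×1000 = (0.971621 − 1)×1000 = -28.379 per mil
f_A = (δ_mix − δ_B)/(δ_A − δ_B) = (-47.47 − (-28.379))/(-78.089 − (-28.379))
f_A = -19.091 / -49.710 = 0.3840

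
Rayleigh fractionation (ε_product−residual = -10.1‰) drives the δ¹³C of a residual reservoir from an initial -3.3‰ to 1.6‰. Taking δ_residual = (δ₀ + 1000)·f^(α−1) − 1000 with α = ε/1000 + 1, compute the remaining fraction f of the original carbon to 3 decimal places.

α − 1 = ε/1000 = -0.0101
(δ_res + 1000)/(δ₀ + 1000) = (1.6 + 1000)/(-3.3 + 1000) = 1001.6/996.7 = 1.004916
f = 1.004916^(1/-0.0101) = exp(ln(1.004916)/-0.0101) = exp(0.00490/-0.0101)
f = exp(-0.4856) = 0.6154

0.615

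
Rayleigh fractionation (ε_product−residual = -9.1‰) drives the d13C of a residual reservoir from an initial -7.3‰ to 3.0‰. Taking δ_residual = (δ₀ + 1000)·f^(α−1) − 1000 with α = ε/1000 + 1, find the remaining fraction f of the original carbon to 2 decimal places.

α − 1 = ε/1000 = -0.0091
(δ_res + 1000)/(δ₀ + 1000) = (3.0 + 1000)/(-7.3 + 1000) = 1003.0/992.7 = 1.010376
f = 1.010376^(1/-0.0091) = exp(ln(1.010376)/-0.0091) = exp(0.01032/-0.0091)
f = exp(-1.1343) = 0.3216

0.32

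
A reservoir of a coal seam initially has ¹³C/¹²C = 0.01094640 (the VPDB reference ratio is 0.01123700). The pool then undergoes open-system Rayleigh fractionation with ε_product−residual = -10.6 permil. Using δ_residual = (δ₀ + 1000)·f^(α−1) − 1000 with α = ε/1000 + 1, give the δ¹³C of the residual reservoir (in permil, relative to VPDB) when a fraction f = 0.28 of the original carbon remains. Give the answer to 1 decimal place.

δ₀ = (0.01094640/0.01123700 − 1)×1000 = (0.974139 − 1)×1000 = -25.861 permil
α − 1 = ε/1000 = -0.0106
f^(α−1) = 0.28^(-0.0106) = 1.013585
δ_res = (-25.861 + 1000) × 1.013585 − 1000 = 987.373 − 1000 = -12.63 permil

-12.6 permil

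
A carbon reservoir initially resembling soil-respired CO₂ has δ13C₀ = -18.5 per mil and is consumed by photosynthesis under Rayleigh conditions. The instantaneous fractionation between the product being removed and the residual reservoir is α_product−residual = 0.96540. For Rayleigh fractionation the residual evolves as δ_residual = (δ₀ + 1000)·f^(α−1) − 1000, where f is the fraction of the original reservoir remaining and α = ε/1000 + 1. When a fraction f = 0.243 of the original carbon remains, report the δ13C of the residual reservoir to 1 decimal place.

30.7 per mil

Rayleigh residual: δ_res = (δ₀ + 1000)·f^(α−1) − 1000
α − 1 = -0.03460
f^(α−1) = 0.243^(-0.03460) = 1.050166
δ_res = (-18.5 + 1000) × 1.050166 − 1000 = 1030.738 − 1000 = 30.74 per mil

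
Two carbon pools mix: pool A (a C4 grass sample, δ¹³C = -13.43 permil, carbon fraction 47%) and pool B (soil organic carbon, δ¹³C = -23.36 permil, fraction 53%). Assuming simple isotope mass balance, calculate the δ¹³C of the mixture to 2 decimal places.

-18.69 permil

δ_mix = f_A·δ_A + f_B·δ_B
δ_mix = 0.47 × (-13.43) + 0.53 × (-23.36)
δ_mix = -6.312 + -12.381 = -18.693 permil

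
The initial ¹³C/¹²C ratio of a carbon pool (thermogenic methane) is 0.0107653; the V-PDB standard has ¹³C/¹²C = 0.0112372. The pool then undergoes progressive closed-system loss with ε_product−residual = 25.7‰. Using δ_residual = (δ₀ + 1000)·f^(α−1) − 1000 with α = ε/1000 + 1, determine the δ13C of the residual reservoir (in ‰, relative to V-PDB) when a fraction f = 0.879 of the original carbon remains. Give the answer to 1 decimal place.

-45.2‰

δ₀ = (0.0107653/0.0112372 − 1)×1000 = (0.958006 − 1)×1000 = -41.994‰
α − 1 = ε/1000 = 0.0257
f^(α−1) = 0.879^(0.0257) = 0.996691
δ_res = (-41.994 + 1000) × 0.996691 − 1000 = 954.835 − 1000 = -45.16‰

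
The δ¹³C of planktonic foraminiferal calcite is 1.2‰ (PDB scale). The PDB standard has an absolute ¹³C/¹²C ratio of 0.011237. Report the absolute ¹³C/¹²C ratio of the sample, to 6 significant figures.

0.0112505

R_sample = R_standard × (δ¹³C/1000 + 1)
R_sample = 0.011237 × (1.2/1000 + 1) = 0.011237 × 1.001200
R_sample = 0.0112505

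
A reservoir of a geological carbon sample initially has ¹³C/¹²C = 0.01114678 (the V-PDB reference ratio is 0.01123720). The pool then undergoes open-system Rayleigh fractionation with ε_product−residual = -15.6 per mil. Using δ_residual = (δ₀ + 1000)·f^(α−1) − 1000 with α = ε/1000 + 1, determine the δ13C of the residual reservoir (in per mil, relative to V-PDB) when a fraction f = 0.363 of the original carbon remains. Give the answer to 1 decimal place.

δ₀ = (0.01114678/0.01123720 − 1)×1000 = (0.991954 − 1)×1000 = -8.046 per mil
α − 1 = ε/1000 = -0.0156
f^(α−1) = 0.363^(-0.0156) = 1.015934
δ_res = (-8.046 + 1000) × 1.015934 − 1000 = 1007.759 − 1000 = 7.76 per mil

7.8 per mil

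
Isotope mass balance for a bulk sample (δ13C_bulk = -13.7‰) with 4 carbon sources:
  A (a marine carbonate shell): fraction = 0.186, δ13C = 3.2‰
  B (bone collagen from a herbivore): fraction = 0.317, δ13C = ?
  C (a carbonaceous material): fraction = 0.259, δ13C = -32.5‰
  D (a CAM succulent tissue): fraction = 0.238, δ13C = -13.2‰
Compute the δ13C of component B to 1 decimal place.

Isotope mass balance: δ_bulk = Σ fᵢ·δᵢ.
-13.7 = 0.186×(3.2) + 0.317×δ_B + 0.259×(-32.5) + 0.238×(-13.2)
0.317·δ_B = -13.7 − (-10.964) = -2.736
δ_B = -2.736 / 0.317 = -8.63‰

-8.6‰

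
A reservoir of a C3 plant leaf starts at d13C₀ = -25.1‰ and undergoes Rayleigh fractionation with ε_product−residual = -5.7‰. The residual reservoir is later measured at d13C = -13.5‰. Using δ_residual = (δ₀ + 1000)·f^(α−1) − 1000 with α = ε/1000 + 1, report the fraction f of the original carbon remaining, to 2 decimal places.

0.13

α − 1 = ε/1000 = -0.0057
(δ_res + 1000)/(δ₀ + 1000) = (-13.5 + 1000)/(-25.1 + 1000) = 986.5/974.9 = 1.011899
f = 1.011899^(1/-0.0057) = exp(ln(1.011899)/-0.0057) = exp(0.01183/-0.0057)
f = exp(-2.0752) = 0.1255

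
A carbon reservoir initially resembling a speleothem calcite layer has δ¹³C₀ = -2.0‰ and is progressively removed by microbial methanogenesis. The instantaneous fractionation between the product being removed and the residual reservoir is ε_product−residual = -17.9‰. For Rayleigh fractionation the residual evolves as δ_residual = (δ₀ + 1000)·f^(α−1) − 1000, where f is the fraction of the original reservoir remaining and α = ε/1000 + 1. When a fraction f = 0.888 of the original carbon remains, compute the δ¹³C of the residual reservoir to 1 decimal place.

0.1‰

Rayleigh residual: δ_res = (δ₀ + 1000)·f^(α−1) − 1000
α = ε/1000 + 1 = 0.98210, so α − 1 = -0.01790
f^(α−1) = 0.888^(-0.01790) = 1.002128
δ_res = (-2.0 + 1000) × 1.002128 − 1000 = 1000.124 − 1000 = 0.12‰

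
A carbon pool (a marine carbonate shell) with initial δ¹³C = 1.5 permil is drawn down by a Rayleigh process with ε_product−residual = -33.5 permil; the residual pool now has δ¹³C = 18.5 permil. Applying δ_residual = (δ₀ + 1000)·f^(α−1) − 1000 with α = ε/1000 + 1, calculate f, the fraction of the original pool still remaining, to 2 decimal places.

α − 1 = ε/1000 = -0.0335
(δ_res + 1000)/(δ₀ + 1000) = (18.5 + 1000)/(1.5 + 1000) = 1018.5/1001.5 = 1.016975
f = 1.016975^(1/-0.0335) = exp(ln(1.016975)/-0.0335) = exp(0.01683/-0.0335)
f = exp(-0.5025) = 0.6050

0.61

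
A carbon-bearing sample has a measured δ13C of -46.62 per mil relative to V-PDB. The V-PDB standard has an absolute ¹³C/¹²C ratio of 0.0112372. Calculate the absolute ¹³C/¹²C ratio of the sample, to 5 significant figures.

R_sample = R_standard × (δ13C/1000 + 1)
R_sample = 0.0112372 × (-46.62/1000 + 1) = 0.0112372 × 0.953380
R_sample = 0.0107133

0.010713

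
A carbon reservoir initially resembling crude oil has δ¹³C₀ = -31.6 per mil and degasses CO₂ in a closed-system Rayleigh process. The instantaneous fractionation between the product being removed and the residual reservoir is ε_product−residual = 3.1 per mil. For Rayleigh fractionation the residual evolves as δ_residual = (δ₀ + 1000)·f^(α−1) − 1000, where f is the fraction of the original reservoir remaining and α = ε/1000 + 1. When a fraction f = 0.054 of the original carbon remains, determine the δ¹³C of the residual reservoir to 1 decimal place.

Rayleigh residual: δ_res = (δ₀ + 1000)·f^(α−1) − 1000
α = ε/1000 + 1 = 1.00310, so α − 1 = 0.00310
f^(α−1) = 0.054^(0.00310) = 0.990993
δ_res = (-31.6 + 1000) × 0.990993 − 1000 = 959.677 − 1000 = -40.32 per mil

-40.3 per mil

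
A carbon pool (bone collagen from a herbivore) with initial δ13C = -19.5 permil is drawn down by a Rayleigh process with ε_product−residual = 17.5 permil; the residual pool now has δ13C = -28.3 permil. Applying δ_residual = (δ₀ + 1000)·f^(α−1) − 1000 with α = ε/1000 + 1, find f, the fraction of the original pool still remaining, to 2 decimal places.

α − 1 = ε/1000 = 0.0175
(δ_res + 1000)/(δ₀ + 1000) = (-28.3 + 1000)/(-19.5 + 1000) = 971.7/980.5 = 0.991025
f = 0.991025^(1/0.0175) = exp(ln(0.991025)/0.0175) = exp(-0.00902/0.0175)
f = exp(-0.5152) = 0.5974

0.60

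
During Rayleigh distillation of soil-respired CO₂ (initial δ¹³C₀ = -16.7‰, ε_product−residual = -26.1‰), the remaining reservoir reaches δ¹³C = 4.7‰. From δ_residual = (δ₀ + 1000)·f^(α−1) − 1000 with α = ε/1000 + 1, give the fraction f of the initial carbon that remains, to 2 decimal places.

0.44

α − 1 = ε/1000 = -0.0261
(δ_res + 1000)/(δ₀ + 1000) = (4.7 + 1000)/(-16.7 + 1000) = 1004.7/983.3 = 1.021763
f = 1.021763^(1/-0.0261) = exp(ln(1.021763)/-0.0261) = exp(0.02153/-0.0261)
f = exp(-0.8249) = 0.4383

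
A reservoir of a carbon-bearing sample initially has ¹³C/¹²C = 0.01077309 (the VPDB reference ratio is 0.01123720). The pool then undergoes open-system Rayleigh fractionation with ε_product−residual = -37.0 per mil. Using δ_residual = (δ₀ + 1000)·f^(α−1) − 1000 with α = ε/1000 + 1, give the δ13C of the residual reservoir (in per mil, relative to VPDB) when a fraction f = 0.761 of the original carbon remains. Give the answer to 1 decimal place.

-31.6 per mil

δ₀ = (0.01077309/0.01123720 − 1)×1000 = (0.958699 − 1)×1000 = -41.301 per mil
α − 1 = ε/1000 = -0.0370
f^(α−1) = 0.761^(-0.0370) = 1.010157
δ_res = (-41.301 + 1000) × 1.010157 − 1000 = 968.436 − 1000 = -31.56 per mil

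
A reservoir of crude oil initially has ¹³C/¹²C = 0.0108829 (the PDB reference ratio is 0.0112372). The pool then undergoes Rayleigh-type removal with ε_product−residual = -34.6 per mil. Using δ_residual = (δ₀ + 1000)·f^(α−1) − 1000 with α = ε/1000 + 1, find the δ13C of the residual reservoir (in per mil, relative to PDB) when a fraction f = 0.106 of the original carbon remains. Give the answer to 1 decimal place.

δ₀ = (0.0108829/0.0112372 − 1)×1000 = (0.968471 − 1)×1000 = -31.529 per mil
α − 1 = ε/1000 = -0.0346
f^(α−1) = 0.106^(-0.0346) = 1.080748
δ_res = (-31.529 + 1000) × 1.080748 − 1000 = 1046.673 − 1000 = 46.67 per mil

46.7 per mil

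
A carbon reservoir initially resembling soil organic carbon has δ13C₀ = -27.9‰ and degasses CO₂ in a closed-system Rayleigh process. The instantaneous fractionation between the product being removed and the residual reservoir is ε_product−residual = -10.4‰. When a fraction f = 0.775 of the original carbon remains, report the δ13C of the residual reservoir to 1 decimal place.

Rayleigh residual: δ_res = (δ₀ + 1000)·f^(α−1) − 1000
α = ε/1000 + 1 = 0.98960, so α − 1 = -0.01040
f^(α−1) = 0.775^(-0.01040) = 1.002654
δ_res = (-27.9 + 1000) × 1.002654 − 1000 = 974.680 − 1000 = -25.32‰

-25.3‰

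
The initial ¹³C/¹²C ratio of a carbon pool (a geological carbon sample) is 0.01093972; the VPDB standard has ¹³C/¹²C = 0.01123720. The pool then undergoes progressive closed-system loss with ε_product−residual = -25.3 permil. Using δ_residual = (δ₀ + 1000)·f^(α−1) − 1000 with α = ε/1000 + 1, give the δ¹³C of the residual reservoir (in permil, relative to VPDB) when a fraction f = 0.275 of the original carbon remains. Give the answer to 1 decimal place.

δ₀ = (0.01093972/0.01123720 − 1)×1000 = (0.973527 − 1)×1000 = -26.473 permil
α − 1 = ε/1000 = -0.0253
f^(α−1) = 0.275^(-0.0253) = 1.033201
δ_res = (-26.473 + 1000) × 1.033201 − 1000 = 1005.849 − 1000 = 5.85 permil

5.8 permil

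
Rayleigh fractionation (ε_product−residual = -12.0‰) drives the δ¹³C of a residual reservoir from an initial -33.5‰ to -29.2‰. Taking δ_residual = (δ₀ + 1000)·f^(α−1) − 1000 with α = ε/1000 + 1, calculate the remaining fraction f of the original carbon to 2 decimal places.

0.69

α − 1 = ε/1000 = -0.0120
(δ_res + 1000)/(δ₀ + 1000) = (-29.2 + 1000)/(-33.5 + 1000) = 970.8/966.5 = 1.004449
f = 1.004449^(1/-0.0120) = exp(ln(1.004449)/-0.0120) = exp(0.00444/-0.0120)
f = exp(-0.3699) = 0.6908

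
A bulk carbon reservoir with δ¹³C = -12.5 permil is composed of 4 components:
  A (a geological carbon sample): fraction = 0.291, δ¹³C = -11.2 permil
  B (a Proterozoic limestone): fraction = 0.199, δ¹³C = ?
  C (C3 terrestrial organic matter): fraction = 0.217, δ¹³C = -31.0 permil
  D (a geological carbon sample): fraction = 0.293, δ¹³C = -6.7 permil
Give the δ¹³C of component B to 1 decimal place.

Isotope mass balance: δ_bulk = Σ fᵢ·δᵢ.
-12.5 = 0.291×(-11.2) + 0.199×δ_B + 0.217×(-31.0) + 0.293×(-6.7)
0.199·δ_B = -12.5 − (-11.949) = -0.551
δ_B = -0.551 / 0.199 = -2.77 permil

-2.8 permil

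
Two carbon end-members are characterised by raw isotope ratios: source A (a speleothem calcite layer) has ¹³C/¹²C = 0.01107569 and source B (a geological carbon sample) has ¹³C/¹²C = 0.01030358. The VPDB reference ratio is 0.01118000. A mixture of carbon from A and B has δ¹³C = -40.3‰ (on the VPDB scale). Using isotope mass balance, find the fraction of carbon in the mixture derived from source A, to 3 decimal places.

δ_A = (0.01107569/0.01118000 − 1)×1000 = (0.990670 − 1)×1000 = -9.330‰
δ_B = (0.01030358/0.01118000 − 1)×1000 = (0.921608 − 1)×1000 = -78.392‰
f_A = (δ_mix − δ_B)/(δ_A − δ_B) = (-40.3 − (-78.392))/(-9.330 − (-78.392))
f_A = 38.092 / 69.062 = 0.5516

0.552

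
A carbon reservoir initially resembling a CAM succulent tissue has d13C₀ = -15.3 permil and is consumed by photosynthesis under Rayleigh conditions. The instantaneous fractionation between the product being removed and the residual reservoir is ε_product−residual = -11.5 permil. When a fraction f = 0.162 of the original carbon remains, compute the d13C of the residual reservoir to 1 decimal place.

5.5 permil

Rayleigh residual: δ_res = (δ₀ + 1000)·f^(α−1) − 1000
α = ε/1000 + 1 = 0.98850, so α − 1 = -0.01150
f^(α−1) = 0.162^(-0.01150) = 1.021152
δ_res = (-15.3 + 1000) × 1.021152 − 1000 = 1005.529 − 1000 = 5.53 permil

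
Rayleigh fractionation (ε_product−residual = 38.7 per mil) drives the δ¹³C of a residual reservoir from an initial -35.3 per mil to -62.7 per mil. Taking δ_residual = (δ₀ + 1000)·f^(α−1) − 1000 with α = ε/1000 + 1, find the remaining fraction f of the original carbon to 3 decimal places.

0.475

α − 1 = ε/1000 = 0.0387
(δ_res + 1000)/(δ₀ + 1000) = (-62.7 + 1000)/(-35.3 + 1000) = 937.3/964.7 = 0.971597
f = 0.971597^(1/0.0387) = exp(ln(0.971597)/0.0387) = exp(-0.02881/0.0387)
f = exp(-0.7445) = 0.4750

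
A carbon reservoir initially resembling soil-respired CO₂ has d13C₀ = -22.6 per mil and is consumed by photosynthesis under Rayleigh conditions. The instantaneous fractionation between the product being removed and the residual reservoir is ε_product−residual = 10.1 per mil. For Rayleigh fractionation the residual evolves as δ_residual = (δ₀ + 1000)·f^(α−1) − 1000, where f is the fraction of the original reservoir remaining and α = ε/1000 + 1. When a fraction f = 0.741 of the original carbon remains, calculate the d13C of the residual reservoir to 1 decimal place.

Rayleigh residual: δ_res = (δ₀ + 1000)·f^(α−1) − 1000
α = ε/1000 + 1 = 1.01010, so α − 1 = 0.01010
f^(α−1) = 0.741^(0.01010) = 0.996977
δ_res = (-22.6 + 1000) × 0.996977 − 1000 = 974.445 − 1000 = -25.55 per mil

-25.6 per mil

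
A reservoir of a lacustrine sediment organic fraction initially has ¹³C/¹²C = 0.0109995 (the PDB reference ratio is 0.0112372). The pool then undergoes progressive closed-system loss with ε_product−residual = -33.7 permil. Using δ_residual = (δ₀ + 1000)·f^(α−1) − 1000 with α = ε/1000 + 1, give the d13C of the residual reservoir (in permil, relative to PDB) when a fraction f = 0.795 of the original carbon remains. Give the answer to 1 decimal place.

-13.6 permil

δ₀ = (0.0109995/0.0112372 − 1)×1000 = (0.978847 − 1)×1000 = -21.153 permil
α − 1 = ε/1000 = -0.0337
f^(α−1) = 0.795^(-0.0337) = 1.007761
δ_res = (-21.153 + 1000) × 1.007761 − 1000 = 986.444 − 1000 = -13.56 permil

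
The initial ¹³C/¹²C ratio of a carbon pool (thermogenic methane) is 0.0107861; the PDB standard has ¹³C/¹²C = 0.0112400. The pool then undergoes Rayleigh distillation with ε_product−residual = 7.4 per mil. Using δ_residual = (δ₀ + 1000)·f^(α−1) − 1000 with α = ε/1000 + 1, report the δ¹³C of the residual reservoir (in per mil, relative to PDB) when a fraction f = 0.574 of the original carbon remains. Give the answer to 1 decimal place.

-44.3 per mil

δ₀ = (0.0107861/0.0112400 − 1)×1000 = (0.959617 − 1)×1000 = -40.383 per mil
α − 1 = ε/1000 = 0.0074
f^(α−1) = 0.574^(0.0074) = 0.995900
δ_res = (-40.383 + 1000) × 0.995900 − 1000 = 955.683 − 1000 = -44.32 per mil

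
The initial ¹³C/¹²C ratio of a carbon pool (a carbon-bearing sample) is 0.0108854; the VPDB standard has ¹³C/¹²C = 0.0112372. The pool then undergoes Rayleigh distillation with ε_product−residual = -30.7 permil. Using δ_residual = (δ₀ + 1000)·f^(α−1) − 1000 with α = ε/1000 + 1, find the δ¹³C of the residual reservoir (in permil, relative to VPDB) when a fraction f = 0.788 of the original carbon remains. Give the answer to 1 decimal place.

-24.2 permil

δ₀ = (0.0108854/0.0112372 − 1)×1000 = (0.968693 − 1)×1000 = -31.307 permil
α − 1 = ε/1000 = -0.0307
f^(α−1) = 0.788^(-0.0307) = 1.007341
δ_res = (-31.307 + 1000) × 1.007341 − 1000 = 975.805 − 1000 = -24.20 permil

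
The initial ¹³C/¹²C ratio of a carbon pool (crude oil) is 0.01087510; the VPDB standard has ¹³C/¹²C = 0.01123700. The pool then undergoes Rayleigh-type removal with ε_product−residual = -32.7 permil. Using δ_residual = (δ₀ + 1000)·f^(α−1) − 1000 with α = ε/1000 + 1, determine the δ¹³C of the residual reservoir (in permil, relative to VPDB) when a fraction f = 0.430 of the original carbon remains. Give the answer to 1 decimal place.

δ₀ = (0.01087510/0.01123700 − 1)×1000 = (0.967794 − 1)×1000 = -32.206 permil
α − 1 = ε/1000 = -0.0327
f^(α−1) = 0.430^(-0.0327) = 1.027982
δ_res = (-32.206 + 1000) × 1.027982 − 1000 = 994.875 − 1000 = -5.13 permil

-5.1 permil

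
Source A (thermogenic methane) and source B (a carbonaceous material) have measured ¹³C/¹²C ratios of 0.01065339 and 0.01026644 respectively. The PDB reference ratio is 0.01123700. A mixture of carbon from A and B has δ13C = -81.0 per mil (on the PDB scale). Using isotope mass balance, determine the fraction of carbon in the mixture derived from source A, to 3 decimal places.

0.156

δ_A = (0.01065339/0.01123700 − 1)×1000 = (0.948064 − 1)×1000 = -51.936 per mil
δ_B = (0.01026644/0.01123700 − 1)×1000 = (0.913628 − 1)×1000 = -86.372 per mil
f_A = (δ_mix − δ_B)/(δ_A − δ_B) = (-81.0 − (-86.372))/(-51.936 − (-86.372))
f_A = 5.372 / 34.435 = 0.1560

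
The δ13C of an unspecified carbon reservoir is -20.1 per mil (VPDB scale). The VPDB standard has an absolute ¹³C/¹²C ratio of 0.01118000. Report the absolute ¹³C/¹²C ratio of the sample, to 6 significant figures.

R_sample = R_standard × (δ13C/1000 + 1)
R_sample = 0.01118000 × (-20.1/1000 + 1) = 0.01118000 × 0.979900
R_sample = 0.0109553

0.0109553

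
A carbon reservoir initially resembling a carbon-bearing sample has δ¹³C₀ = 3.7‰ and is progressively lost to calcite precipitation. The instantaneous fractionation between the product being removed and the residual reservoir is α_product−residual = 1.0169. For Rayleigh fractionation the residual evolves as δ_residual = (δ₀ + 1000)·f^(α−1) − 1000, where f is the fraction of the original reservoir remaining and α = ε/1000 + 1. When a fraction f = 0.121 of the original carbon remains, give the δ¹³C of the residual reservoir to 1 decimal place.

-31.5‰

Rayleigh residual: δ_res = (δ₀ + 1000)·f^(α−1) − 1000
α − 1 = 0.01690
f^(α−1) = 0.121^(0.01690) = 0.964937
δ_res = (3.7 + 1000) × 0.964937 − 1000 = 968.508 − 1000 = -31.49‰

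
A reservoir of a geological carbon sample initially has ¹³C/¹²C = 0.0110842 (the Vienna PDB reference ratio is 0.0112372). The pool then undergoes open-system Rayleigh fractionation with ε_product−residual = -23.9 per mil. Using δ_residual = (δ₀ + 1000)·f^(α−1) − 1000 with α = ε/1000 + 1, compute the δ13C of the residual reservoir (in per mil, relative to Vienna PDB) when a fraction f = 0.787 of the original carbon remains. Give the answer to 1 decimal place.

δ₀ = (0.0110842/0.0112372 − 1)×1000 = (0.986385 − 1)×1000 = -13.615 per mil
α − 1 = ε/1000 = -0.0239
f^(α−1) = 0.787^(-0.0239) = 1.005741
δ_res = (-13.615 + 1000) × 1.005741 − 1000 = 992.047 − 1000 = -7.95 per mil

-8.0 per mil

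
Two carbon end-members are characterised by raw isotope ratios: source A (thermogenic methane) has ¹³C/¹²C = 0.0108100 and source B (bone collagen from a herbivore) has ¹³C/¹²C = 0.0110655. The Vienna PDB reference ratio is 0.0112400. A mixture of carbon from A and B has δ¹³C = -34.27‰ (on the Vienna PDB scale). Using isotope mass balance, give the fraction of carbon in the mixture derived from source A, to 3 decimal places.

0.825

δ_A = (0.0108100/0.0112400 − 1)×1000 = (0.961744 − 1)×1000 = -38.256‰
δ_B = (0.0110655/0.0112400 − 1)×1000 = (0.984475 − 1)×1000 = -15.525‰
f_A = (δ_mix − δ_B)/(δ_A − δ_B) = (-34.27 − (-15.525))/(-38.256 − (-15.525))
f_A = -18.745 / -22.731 = 0.8246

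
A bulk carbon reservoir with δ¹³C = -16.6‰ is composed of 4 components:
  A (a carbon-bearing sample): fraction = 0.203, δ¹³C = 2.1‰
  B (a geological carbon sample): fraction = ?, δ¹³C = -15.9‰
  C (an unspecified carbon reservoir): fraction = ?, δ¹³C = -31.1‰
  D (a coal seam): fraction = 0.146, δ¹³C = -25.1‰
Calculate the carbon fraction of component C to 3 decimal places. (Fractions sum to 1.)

0.198

Let f_C and f_B be the unknown fractions; fractions sum to 1 so f_C + f_B = 0.651.
Mass balance: Σ fᵢ·δᵢ = δ_bulk ⇒ f_C·(-31.1) + f_B·(-15.9) = -16.6 − (-3.238) = -13.362
Substitute f_B = 0.651 − f_C:
f_C·(-31.1 − -15.9) = -13.362 − 0.651×(-15.9) = -3.011
f_C = -3.011 / -15.2 = 0.1981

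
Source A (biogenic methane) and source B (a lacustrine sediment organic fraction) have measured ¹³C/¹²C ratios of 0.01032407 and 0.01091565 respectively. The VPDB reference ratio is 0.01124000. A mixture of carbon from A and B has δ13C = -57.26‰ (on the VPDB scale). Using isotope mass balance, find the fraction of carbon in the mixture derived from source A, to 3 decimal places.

0.540

δ_A = (0.01032407/0.01124000 − 1)×1000 = (0.918512 − 1)×1000 = -81.488‰
δ_B = (0.01091565/0.01124000 − 1)×1000 = (0.971143 − 1)×1000 = -28.857‰
f_A = (δ_mix − δ_B)/(δ_A − δ_B) = (-57.26 − (-28.857))/(-81.488 − (-28.857))
f_A = -28.403 / -52.632 = 0.5397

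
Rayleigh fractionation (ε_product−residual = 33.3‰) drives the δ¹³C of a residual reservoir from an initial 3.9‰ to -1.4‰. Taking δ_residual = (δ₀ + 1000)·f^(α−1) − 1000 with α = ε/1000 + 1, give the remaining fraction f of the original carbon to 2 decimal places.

0.85

α − 1 = ε/1000 = 0.0333
(δ_res + 1000)/(δ₀ + 1000) = (-1.4 + 1000)/(3.9 + 1000) = 998.6/1003.9 = 0.994721
f = 0.994721^(1/0.0333) = exp(ln(0.994721)/0.0333) = exp(-0.00529/0.0333)
f = exp(-0.1590) = 0.8530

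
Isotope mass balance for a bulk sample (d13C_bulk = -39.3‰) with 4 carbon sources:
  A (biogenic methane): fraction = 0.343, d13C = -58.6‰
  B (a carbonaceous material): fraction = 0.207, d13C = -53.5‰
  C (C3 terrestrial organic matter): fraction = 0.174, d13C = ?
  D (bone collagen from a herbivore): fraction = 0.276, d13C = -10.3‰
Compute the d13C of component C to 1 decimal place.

-30.4‰

Isotope mass balance: δ_bulk = Σ fᵢ·δᵢ.
-39.3 = 0.343×(-58.6) + 0.207×(-53.5) + 0.174×δ_C + 0.276×(-10.3)
0.174·δ_C = -39.3 − (-34.017) = -5.283
δ_C = -5.283 / 0.174 = -30.36‰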